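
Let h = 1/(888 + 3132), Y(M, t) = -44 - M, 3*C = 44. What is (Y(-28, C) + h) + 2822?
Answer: 11280121/4020 ≈ 2806.0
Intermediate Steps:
C = 44/3 (C = (⅓)*44 = 44/3 ≈ 14.667)
h = 1/4020 ≈ 0.00024876
(Y(-28, C) + h) + 2822 = ((-44 - 1*(-28)) + 1/4020) + 2822 = ((-44 + 28) + 1/4020) + 2822 = (-16 + 1/4020) + 2822 = -64319/4020 + 2822 = 11280121/4020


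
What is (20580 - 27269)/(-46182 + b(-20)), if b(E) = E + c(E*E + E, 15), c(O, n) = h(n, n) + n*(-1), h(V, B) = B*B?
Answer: 6689/45992 ≈ 0.14544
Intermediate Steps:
h(V, B) = B²
c(O, n) = n² - n (c(O, n) = n² + n*(-1) = n² - n)
b(E) = 210 + E (b(E) = E + 15*(-1 + 15) = E + 15*14 = E + 210 = 210 + E)
(20580 - 27269)/(-46182 + b(-20)) = (20580 - 27269)/(-46182 + (210 - 20)) = -6689/(-46182 + 190) = -6689/(-45992) = -6689*(-1/45992) = 6689/45992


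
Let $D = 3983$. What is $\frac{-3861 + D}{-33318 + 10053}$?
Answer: $- \frac{122}{23265} \approx -0.0052439$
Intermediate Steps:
$\frac{-3861 + D}{-33318 + 10053} = \frac{-3861 + 3983}{-33318 + 10053} = \frac{122}{-23265} = 122 \left(- \frac{1}{23265}\right) = - \frac{122}{23265}$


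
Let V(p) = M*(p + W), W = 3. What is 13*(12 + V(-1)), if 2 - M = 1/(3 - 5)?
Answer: 221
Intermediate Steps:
M = 5/2 (M = 2 - 1/(3 - 5) = 2 - 1/(-2) = 2 - 1*(-½) = 2 + ½ = 5/2 ≈ 2.5000)
V(p) = 15/2 + 5*p/2 (V(p) = 5*(p + 3)/2 = 5*(3 + p)/2 = 15/2 + 5*p/2)
13*(12 + V(-1)) = 13*(12 + (15/2 + (5/2)*(-1))) = 13*(12 + (15/2 - 5/2)) = 13*(12 + 5) = 13*17 = 221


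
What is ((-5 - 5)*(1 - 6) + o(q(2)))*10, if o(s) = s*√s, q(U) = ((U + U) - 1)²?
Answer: 770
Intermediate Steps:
q(U) = (-1 + 2*U)² (q(U) = (2*U - 1)² = (-1 + 2*U)²)
o(s) = s^(3/2)
((-5 - 5)*(1 - 6) + o(q(2)))*10 = ((-5 - 5)*(1 - 6) + ((-1 + 2*2)²)^(3/2))*10 = (-10*(-5) + ((-1 + 4)²)^(3/2))*10 = (50 + (3²)^(3/2))*10 = (50 + 9^(3/2))*10 = (50 + 27)*10 = 77*10 = 770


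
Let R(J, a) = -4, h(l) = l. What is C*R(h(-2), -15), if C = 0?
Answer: 0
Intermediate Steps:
C*R(h(-2), -15) = 0*(-4) = 0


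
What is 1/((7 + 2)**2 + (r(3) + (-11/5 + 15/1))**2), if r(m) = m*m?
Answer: 25/13906 ≈ 0.0017978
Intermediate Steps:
r(m) = m**2
1/((7 + 2)**2 + (r(3) + (-11/5 + 15/1))**2) = 1/((7 + 2)**2 + (3**2 + (-11/5 + 15/1))**2) = 1/(9**2 + (9 + (-11*1/5 + 15*1))**2) = 1/(81 + (9 + (-11/5 + 15))**2) = 1/(81 + (9 + 64/5)**2) = 1/(81 + (109/5)**2) = 1/(81 + 11881/25) = 1/(13906/25) = 25/13906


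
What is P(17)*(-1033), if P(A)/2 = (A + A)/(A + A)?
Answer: -2066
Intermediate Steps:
P(A) = 2 (P(A) = 2*((A + A)/(A + A)) = 2*((2*A)/((2*A))) = 2*((2*A)*(1/(2*A))) = 2*1 = 2)
P(17)*(-1033) = 2*(-1033) = -2066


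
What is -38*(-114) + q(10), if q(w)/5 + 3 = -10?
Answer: 4267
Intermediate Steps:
q(w) = -65 (q(w) = -15 + 5*(-10) = -15 - 50 = -65)
-38*(-114) + q(10) = -38*(-114) - 65 = 4332 - 65 = 4267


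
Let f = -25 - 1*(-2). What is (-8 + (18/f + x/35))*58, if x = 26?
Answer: -375376/805 ≈ -466.31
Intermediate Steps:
f = -23 (f = -25 + 2 = -23)
(-8 + (18/f + x/35))*58 = (-8 + (18/(-23) + 26/35))*58 = (-8 + (18*(-1/23) + 26*(1/35)))*58 = (-8 + (-18/23 + 26/35))*58 = (-8 - 32/805)*58 = -6472/805*58 = -375376/805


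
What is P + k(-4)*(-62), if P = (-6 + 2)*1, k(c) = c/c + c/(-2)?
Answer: -190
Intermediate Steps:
k(c) = 1 - c/2 (k(c) = 1 + c*(-1/2) = 1 - c/2)
P = -4 (P = -4*1 = -4)
P + k(-4)*(-62) = -4 + (1 - 1/2*(-4))*(-62) = -4 + (1 + 2)*(-62) = -4 + 3*(-62) = -4 - 186 = -190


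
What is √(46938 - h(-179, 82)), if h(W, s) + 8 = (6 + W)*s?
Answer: 2*√15283 ≈ 247.25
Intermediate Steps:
h(W, s) = -8 + s*(6 + W) (h(W, s) = -8 + (6 + W)*s = -8 + s*(6 + W))
√(46938 - h(-179, 82)) = √(46938 - (-8 + 6*82 - 179*82)) = √(46938 - (-8 + 492 - 14678)) = √(46938 - 1*(-14194)) = √(46938 + 14194) = √61132 = 2*√15283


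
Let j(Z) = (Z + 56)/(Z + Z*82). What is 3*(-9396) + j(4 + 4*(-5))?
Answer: -4679213/166 ≈ -28188.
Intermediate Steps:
j(Z) = (56 + Z)/(83*Z) (j(Z) = (56 + Z)/(Z + 82*Z) = (56 + Z)/((83*Z)) = (56 + Z)*(1/(83*Z)) = (56 + Z)/(83*Z))
3*(-9396) + j(4 + 4*(-5)) = 3*(-9396) + (56 + (4 + 4*(-5)))/(83*(4 + 4*(-5))) = -28188 + (56 + (4 - 20))/(83*(4 - 20)) = -28188 + (1/83)*(56 - 16)/(-16) = -28188 + (1/83)*(-1/16)*40 = -28188 - 5/166 = -4679213/166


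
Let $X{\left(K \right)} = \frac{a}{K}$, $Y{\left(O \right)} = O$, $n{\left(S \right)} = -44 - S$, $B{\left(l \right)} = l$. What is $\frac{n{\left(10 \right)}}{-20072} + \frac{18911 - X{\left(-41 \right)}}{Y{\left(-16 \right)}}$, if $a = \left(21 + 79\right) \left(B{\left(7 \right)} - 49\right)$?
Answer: $- \frac{1934813431}{1645904} \approx -1175.5$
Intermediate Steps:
$a = -4200$ ($a = \left(21 + 79\right) \left(7 - 49\right) = 100 \left(-42\right) = -4200$)
$X{\left(K \right)} = - \frac{4200}{K}$
$\frac{n{\left(10 \right)}}{-20072} + \frac{18911 - X{\left(-41 \right)}}{Y{\left(-16 \right)}} = \frac{-44 - 10}{-20072} + \frac{18911 - - \frac{4200}{-41}}{-16} = \left(-44 - 10\right) \left(- \frac{1}{20072}\right) + \left(18911 - \left(-4200\right) \left(- \frac{1}{41}\right)\right) \left(- \frac{1}{16}\right) = \left(-54\right) \left(- \frac{1}{20072}\right) + \left(18911 - \frac{4200}{41}\right) \left(- \frac{1}{16}\right) = \frac{27}{10036} + \left(18911 - \frac{4200}{41}\right) \left(- \frac{1}{16}\right) = \frac{27}{10036} + \frac{771151}{41} \left(- \frac{1}{16}\right) = \frac{27}{10036} - \frac{771151}{656} = - \frac{1934813431}{1645904}$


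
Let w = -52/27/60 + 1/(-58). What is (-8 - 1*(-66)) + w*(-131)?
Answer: 1514249/23490 ≈ 64.464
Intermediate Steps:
w = -1159/23490 (w = -52*1/27*(1/60) + 1*(-1/58) = -52/27*1/60 - 1/58 = -13/405 - 1/58 = -1159/23490 ≈ -0.049340)
(-8 - 1*(-66)) + w*(-131) = (-8 - 1*(-66)) - 1159/23490*(-131) = (-8 + 66) + 151829/23490 = 58 + 151829/23490 = 1514249/23490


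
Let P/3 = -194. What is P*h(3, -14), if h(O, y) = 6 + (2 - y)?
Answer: -12804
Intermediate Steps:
P = -582 (P = 3*(-194) = -582)
h(O, y) = 8 - y
P*h(3, -14) = -582*(8 - 1*(-14)) = -582*(8 + 14) = -582*22 = -12804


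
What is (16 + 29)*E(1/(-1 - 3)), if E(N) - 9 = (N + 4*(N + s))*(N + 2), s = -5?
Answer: -20295/16 ≈ -1268.4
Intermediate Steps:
E(N) = 9 + (-20 + 5*N)*(2 + N) (E(N) = 9 + (N + 4*(N - 5))*(N + 2) = 9 + (N + 4*(-5 + N))*(2 + N) = 9 + (N + (-20 + 4*N))*(2 + N) = 9 + (-20 + 5*N)*(2 + N))
(16 + 29)*E(1/(-1 - 3)) = (16 + 29)*(-31 - 10/(-1 - 3) + 5*(1/(-1 - 3))²) = 45*(-31 - 10/(-4) + 5*(1/(-4))²) = 45*(-31 - 10*(-¼) + 5*(-¼)²) = 45*(-31 + 5/2 + 5*(1/16)) = 45*(-31 + 5/2 + 5/16) = 45*(-451/16) = -20295/16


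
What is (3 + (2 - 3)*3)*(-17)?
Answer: 0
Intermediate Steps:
(3 + (2 - 3)*3)*(-17) = (3 - 1*3)*(-17) = (3 - 3)*(-17) = 0*(-17) = 0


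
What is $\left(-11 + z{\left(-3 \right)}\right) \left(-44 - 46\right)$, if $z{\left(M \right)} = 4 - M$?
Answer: $360$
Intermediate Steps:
$\left(-11 + z{\left(-3 \right)}\right) \left(-44 - 46\right) = \left(-11 + \left(4 - -3\right)\right) \left(-44 - 46\right) = \left(-11 + \left(4 + 3\right)\right) \left(-90\right) = \left(-11 + 7\right) \left(-90\right) = \left(-4\right) \left(-90\right) = 360$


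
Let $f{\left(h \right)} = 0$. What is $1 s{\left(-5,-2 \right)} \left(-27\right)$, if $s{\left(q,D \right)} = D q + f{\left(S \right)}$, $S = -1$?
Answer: $-270$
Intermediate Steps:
$s{\left(q,D \right)} = D q$ ($s{\left(q,D \right)} = D q + 0 = D q$)
$1 s{\left(-5,-2 \right)} \left(-27\right) = 1 \left(\left(-2\right) \left(-5\right)\right) \left(-27\right) = 1 \cdot 10 \left(-27\right) = 10 \left(-27\right) = -270$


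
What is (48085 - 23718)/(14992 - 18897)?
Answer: -24367/3905 ≈ -6.2400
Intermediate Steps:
(48085 - 23718)/(14992 - 18897) = 24367/(-3905) = 24367*(-1/3905) = -24367/3905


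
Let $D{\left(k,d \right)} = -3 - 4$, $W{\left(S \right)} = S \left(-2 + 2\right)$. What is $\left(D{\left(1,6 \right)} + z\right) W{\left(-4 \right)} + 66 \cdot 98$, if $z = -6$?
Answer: $6468$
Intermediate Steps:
$W{\left(S \right)} = 0$ ($W{\left(S \right)} = S 0 = 0$)
$D{\left(k,d \right)} = -7$
$\left(D{\left(1,6 \right)} + z\right) W{\left(-4 \right)} + 66 \cdot 98 = \left(-7 - 6\right) 0 + 66 \cdot 98 = \left(-13\right) 0 + 6468 = 0 + 6468 = 6468$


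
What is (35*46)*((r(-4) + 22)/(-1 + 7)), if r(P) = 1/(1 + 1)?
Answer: 12075/2 ≈ 6037.5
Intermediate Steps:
r(P) = ½ (r(P) = 1/2 = ½)
(35*46)*((r(-4) + 22)/(-1 + 7)) = (35*46)*((½ + 22)/(-1 + 7)) = 1610*((45/2)/6) = 1610*((45/2)*(⅙)) = 1610*(15/4) = 12075/2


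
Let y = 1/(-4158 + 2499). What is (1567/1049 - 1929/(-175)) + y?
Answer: 544539577/43507275 ≈ 12.516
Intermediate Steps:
y = -1/1659 (y = 1/(-1659) = -1/1659 ≈ -0.00060277)
(1567/1049 - 1929/(-175)) + y = (1567/1049 - 1929/(-175)) - 1/1659 = (1567*(1/1049) - 1929*(-1/175)) - 1/1659 = (1567/1049 + 1929/175) - 1/1659 = 2297746/183575 - 1/1659 = 544539577/43507275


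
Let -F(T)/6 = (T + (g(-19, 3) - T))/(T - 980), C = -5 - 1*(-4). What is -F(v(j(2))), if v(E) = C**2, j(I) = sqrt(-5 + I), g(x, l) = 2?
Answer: -12/979 ≈ -0.012257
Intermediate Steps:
C = -1 (C = -5 + 4 = -1)
v(E) = 1 (v(E) = (-1)**2 = 1)
F(T) = -12/(-980 + T) (F(T) = -6*(T + (2 - T))/(T - 980) = -12/(-980 + T))
-F(v(j(2))) = -(-12)/(-980 + 1) = -(-12)/(-979) = -(-12)*(-1)/979 = -1*12/979 = -12/979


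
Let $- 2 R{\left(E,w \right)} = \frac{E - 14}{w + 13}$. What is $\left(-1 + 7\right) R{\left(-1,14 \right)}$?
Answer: $\frac{5}{3} \approx 1.6667$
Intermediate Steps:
$R{\left(E,w \right)} = - \frac{-14 + E}{2 \left(13 + w\right)}$ ($R{\left(E,w \right)} = - \frac{\left(E - 14\right) \frac{1}{w + 13}}{2} = - \frac{\left(-14 + E\right) \frac{1}{13 + w}}{2} = - \frac{\frac{1}{13 + w} \left(-14 + E\right)}{2} = - \frac{-14 + E}{2 \left(13 + w\right)}$)
$\left(-1 + 7\right) R{\left(-1,14 \right)} = \left(-1 + 7\right) \frac{14 - -1}{2 \left(13 + 14\right)} = 6 \frac{14 + 1}{2 \cdot 27} = 6 \cdot \frac{1}{2} \cdot \frac{1}{27} \cdot 15 = 6 \cdot \frac{5}{18} = \frac{5}{3}$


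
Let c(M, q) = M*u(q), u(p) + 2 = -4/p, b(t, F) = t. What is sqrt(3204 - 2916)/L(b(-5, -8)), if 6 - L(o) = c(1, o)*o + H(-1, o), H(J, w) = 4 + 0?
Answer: -3*sqrt(2) ≈ -4.2426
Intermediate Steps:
u(p) = -2 - 4/p
H(J, w) = 4
c(M, q) = M*(-2 - 4/q)
L(o) = 6 + 2*o (L(o) = 6 - ((-2*1*(2 + o)/o)*o + 4) = 6 - ((-2*(2 + o)/o)*o + 4) = 6 - ((-4 - 2*o) + 4) = 6 - (-2)*o = 6 + 2*o)
sqrt(3204 - 2916)/L(b(-5, -8)) = sqrt(3204 - 2916)/(6 + 2*(-5)) = sqrt(288)/(6 - 10) = (12*sqrt(2))/(-4) = (12*sqrt(2))*(-1/4) = -3*sqrt(2)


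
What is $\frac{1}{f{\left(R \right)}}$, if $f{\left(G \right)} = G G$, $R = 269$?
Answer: $\frac{1}{72361} \approx 1.382 \cdot 10^{-5}$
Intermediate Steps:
$f{\left(G \right)} = G^{2}$
$\frac{1}{f{\left(R \right)}} = \frac{1}{269^{2}} = \frac{1}{72361}$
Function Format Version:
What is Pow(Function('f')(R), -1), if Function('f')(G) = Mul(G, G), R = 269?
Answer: Rational(1, 72361) ≈ 1.3820e-5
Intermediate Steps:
Function('f')(G) = Pow(G, 2)
Pow(Function('f')(R), -1) = Pow(Pow(269, 2), -1) = Pow(72361, -1) = Rational(1, 72361)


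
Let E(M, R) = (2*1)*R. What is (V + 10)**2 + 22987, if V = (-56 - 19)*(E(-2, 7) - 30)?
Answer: 1487087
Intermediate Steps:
E(M, R) = 2*R
V = 1200 (V = (-56 - 19)*(2*7 - 30) = -75*(14 - 30) = -75*(-16) = 1200)
(V + 10)**2 + 22987 = (1200 + 10)**2 + 22987 = 1210**2 + 22987 = 1464100 + 22987 = 1487087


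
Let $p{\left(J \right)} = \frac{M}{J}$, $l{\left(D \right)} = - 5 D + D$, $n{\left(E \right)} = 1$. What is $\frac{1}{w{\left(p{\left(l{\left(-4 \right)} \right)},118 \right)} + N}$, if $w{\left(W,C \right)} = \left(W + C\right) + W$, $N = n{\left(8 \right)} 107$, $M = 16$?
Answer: $\frac{1}{227} \approx 0.0044053$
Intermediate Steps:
$l{\left(D \right)} = - 4 D$
$N = 107$ ($N = 1 \cdot 107 = 107$)
$p{\left(J \right)} = \frac{16}{J}$
$w{\left(W,C \right)} = C + 2 W$ ($w{\left(W,C \right)} = \left(C + W\right) + W = C + 2 W$)
$\frac{1}{w{\left(p{\left(l{\left(-4 \right)} \right)},118 \right)} + N} = \frac{1}{\left(118 + 2 \frac{16}{\left(-4\right) \left(-4\right)}\right) + 107} = \frac{1}{\left(118 + 2 \cdot \frac{16}{16}\right) + 107} = \frac{1}{\left(118 + 2 \cdot 16 \cdot \frac{1}{16}\right) + 107} = \frac{1}{\left(118 + 2 \cdot 1\right) + 107} = \frac{1}{\left(118 + 2\right) + 107} = \frac{1}{120 + 107} = \frac{1}{227}$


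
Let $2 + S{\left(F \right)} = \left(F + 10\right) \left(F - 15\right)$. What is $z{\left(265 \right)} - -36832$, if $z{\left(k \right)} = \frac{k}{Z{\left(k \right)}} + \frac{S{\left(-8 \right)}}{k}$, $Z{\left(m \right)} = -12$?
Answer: $\frac{117054959}{3180} \approx 36810.0$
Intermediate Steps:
$S{\left(F \right)} = -2 + \left(-15 + F\right) \left(10 + F\right)$ ($S{\left(F \right)} = -2 + \left(F + 10\right) \left(F - 15\right) = -2 + \left(10 + F\right) \left(-15 + F\right) = -2 + \left(-15 + F\right) \left(10 + F\right)$)
$z{\left(k \right)} = - \frac{48}{k} - \frac{k}{12}$ ($z{\left(k \right)} = \frac{k}{-12} + \frac{-152 + \left(-8\right)^{2} - -40}{k} = k \left(- \frac{1}{12}\right) + \frac{-152 + 64 + 40}{k} = - \frac{k}{12} - \frac{48}{k} = - \frac{48}{k} - \frac{k}{12}$)
$z{\left(265 \right)} - -36832 = \left(- \frac{48}{265} - \frac{265}{12}\right) - -36832 = \left(\left(-48\right) \frac{1}{265} - \frac{265}{12}\right) + 36832 = \left(- \frac{48}{265} - \frac{265}{12}\right) + 36832 = - \frac{70801}{3180} + 36832 = \frac{117054959}{3180}$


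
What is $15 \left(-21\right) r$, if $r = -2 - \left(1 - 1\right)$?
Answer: $630$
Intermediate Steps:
$r = -2$ ($r = -2 - 0 = -2 + 0 = -2$)
$15 \left(-21\right) r = 15 \left(-21\right) \left(-2\right) = \left(-315\right) \left(-2\right) = 630$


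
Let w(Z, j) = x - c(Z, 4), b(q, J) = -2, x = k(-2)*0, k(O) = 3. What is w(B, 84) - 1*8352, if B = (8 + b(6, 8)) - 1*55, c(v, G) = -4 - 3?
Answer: -8345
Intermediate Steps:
x = 0 (x = 3*0 = 0)
c(v, G) = -7
B = -49 (B = (8 - 2) - 1*55 = 6 - 55 = -49)
w(Z, j) = 7 (w(Z, j) = 0 - 1*(-7) = 0 + 7 = 7)
w(B, 84) - 1*8352 = 7 - 1*8352 = 7 - 8352 = -8345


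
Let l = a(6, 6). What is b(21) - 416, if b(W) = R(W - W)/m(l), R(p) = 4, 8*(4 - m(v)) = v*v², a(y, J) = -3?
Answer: -24512/59 ≈ -415.46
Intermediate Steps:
l = -3
m(v) = 4 - v³/8 (m(v) = 4 - v*v²/8 = 4 - v³/8)
b(W) = 32/59 (b(W) = 4/(4 - ⅛*(-3)³) = 4/(4 - ⅛*(-27)) = 4/(4 + 27/8) = 4/(59/8) = 4*(8/59) = 32/59)
b(21) - 416 = 32/59 - 416 = -24512/59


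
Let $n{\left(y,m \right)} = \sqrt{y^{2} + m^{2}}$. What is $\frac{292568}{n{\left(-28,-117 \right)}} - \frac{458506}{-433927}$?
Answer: $\frac{458506}{433927} + \frac{292568 \sqrt{14473}}{14473} \approx 2433.0$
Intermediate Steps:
$n{\left(y,m \right)} = \sqrt{m^{2} + y^{2}}$
$\frac{292568}{n{\left(-28,-117 \right)}} - \frac{458506}{-433927} = \frac{292568}{\sqrt{\left(-117\right)^{2} + \left(-28\right)^{2}}} - \frac{458506}{-433927} = \frac{292568}{\sqrt{13689 + 784}} - - \frac{458506}{433927} = \frac{292568}{\sqrt{14473}} + \frac{458506}{433927} = 292568 \frac{\sqrt{14473}}{14473} + \frac{458506}{433927} = \frac{292568 \sqrt{14473}}{14473} + \frac{458506}{433927} = \frac{458506}{433927} + \frac{292568 \sqrt{14473}}{14473}$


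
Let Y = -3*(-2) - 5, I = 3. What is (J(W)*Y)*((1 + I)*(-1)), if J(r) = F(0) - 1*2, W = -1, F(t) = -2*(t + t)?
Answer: 8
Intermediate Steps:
F(t) = -4*t
Y = 1 (Y = 6 - 5 = 1)
J(r) = -2 (J(r) = -4*0 - 1*2 = 0 - 2 = -2)
(J(W)*Y)*((1 + I)*(-1)) = (-2*1)*((1 + 3)*(-1)) = -8*(-1) = -2*(-4) = 8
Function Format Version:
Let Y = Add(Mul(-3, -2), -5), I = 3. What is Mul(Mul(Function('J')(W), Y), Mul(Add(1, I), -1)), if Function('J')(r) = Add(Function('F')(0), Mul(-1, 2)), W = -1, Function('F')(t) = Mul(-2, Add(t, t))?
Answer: 8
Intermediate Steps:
Function('F')(t) = Mul(-4, t) (Function('F')(t) = Mul(-2, Mul(2, t)) = Mul(-4, t))
Y = 1 (Y = Add(6, -5) = 1)
Function('J')(r) = -2 (Function('J')(r) = Add(Mul(-4, 0), Mul(-1, 2)) = Add(0, -2) = -2)
Mul(Mul(Function('J')(W), Y), Mul(Add(1, I), -1)) = Mul(Mul(-2, 1), Mul(Add(1, 3), -1)) = Mul(-2, Mul(4, -1)) = Mul(-2, -4) = 8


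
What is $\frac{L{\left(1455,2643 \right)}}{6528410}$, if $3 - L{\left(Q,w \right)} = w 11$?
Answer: $- \frac{2907}{652841} \approx -0.0044528$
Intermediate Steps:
$L{\left(Q,w \right)} = 3 - 11 w$ ($L{\left(Q,w \right)} = 3 - w 11 = 3 - 11 w$)
$\frac{L{\left(1455,2643 \right)}}{6528410} = \frac{3 - 29073}{6528410} = \left(3 - 29073\right) \frac{1}{6528410} = \left(-29070\right) \frac{1}{6528410} = - \frac{2907}{652841}$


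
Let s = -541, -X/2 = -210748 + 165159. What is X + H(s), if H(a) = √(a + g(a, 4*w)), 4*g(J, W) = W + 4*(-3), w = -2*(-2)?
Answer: 91178 + 6*I*√15 ≈ 91178.0 + 23.238*I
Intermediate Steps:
w = 4
X = 91178 (X = -2*(-210748 + 165159) = -2*(-45589) = 91178)
g(J, W) = -3 + W/4 (g(J, W) = (W + 4*(-3))/4 = (W - 12)/4 = (-12 + W)/4 = -3 + W/4)
H(a) = √(1 + a) (H(a) = √(a + (-3 + (4*4)/4)) = √(a + (-3 + (¼)*16)) = √(a + (-3 + 4)) = √(a + 1) = √(1 + a))
X + H(s) = 91178 + √(1 - 541) = 91178 + √(-540) = 91178 + 6*I*√15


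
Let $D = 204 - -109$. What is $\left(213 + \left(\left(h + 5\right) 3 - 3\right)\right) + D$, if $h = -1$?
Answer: $535$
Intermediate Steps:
$D = 313$ ($D = 204 + 109 = 313$)
$\left(213 + \left(\left(h + 5\right) 3 - 3\right)\right) + D = \left(213 - \left(3 - \left(-1 + 5\right) 3\right)\right) + 313 = \left(213 + \left(4 \cdot 3 - 3\right)\right) + 313 = \left(213 + \left(12 - 3\right)\right) + 313 = \left(213 + 9\right) + 313 = 222 + 313 = 535$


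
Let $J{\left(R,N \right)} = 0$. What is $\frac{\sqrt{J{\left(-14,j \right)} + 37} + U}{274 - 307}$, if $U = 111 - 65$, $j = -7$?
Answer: $- \frac{46}{33} - \frac{\sqrt{37}}{33} \approx -1.5783$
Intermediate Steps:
$U = 46$ ($U = 111 - 65 = 46$)
$\frac{\sqrt{J{\left(-14,j \right)} + 37} + U}{274 - 307} = \frac{\sqrt{0 + 37} + 46}{274 - 307} = \frac{\sqrt{37} + 46}{-33} = \left(46 + \sqrt{37}\right) \left(- \frac{1}{33}\right) = - \frac{46}{33} - \frac{\sqrt{37}}{33}$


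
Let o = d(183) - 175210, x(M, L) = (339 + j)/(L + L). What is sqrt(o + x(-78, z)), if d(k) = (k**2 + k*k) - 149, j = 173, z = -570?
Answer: I*sqrt(8803283205)/285 ≈ 329.21*I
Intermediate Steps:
d(k) = -149 + 2*k**2 (d(k) = (k**2 + k**2) - 149 = 2*k**2 - 149 = -149 + 2*k**2)
x(M, L) = 256/L (x(M, L) = (339 + 173)/(L + L) = 512/((2*L)) = 512*(1/(2*L)) = 256/L)
o = -108381 (o = (-149 + 2*183**2) - 175210 = (-149 + 2*33489) - 175210 = (-149 + 66978) - 175210 = 66829 - 175210 = -108381)
sqrt(o + x(-78, z)) = sqrt(-108381 + 256/(-570)) = sqrt(-108381 + 256*(-1/570)) = sqrt(-108381 - 128/285) = sqrt(-30888713/285) = I*sqrt(8803283205)/285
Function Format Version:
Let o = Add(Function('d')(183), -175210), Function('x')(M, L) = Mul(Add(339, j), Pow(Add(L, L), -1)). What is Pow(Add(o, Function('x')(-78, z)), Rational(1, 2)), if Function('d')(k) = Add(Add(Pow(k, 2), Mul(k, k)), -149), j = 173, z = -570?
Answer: Mul(Rational(1, 285), I, Pow(8803283205, Rational(1, 2))) ≈ Mul(329.21, I)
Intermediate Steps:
Function('d')(k) = Add(-149, Mul(2, Pow(k, 2))) (Function('d')(k) = Add(Add(Pow(k, 2), Pow(k, 2)), -149) = Add(Mul(2, Pow(k, 2)), -149) = Add(-149, Mul(2, Pow(k, 2))))
Function('x')(M, L) = Mul(256, Pow(L, -1)) (Function('x')(M, L) = Mul(Add(339, 173), Pow(Add(L, L), -1)) = Mul(512, Pow(Mul(2, L), -1)) = Mul(512, Mul(Rational(1, 2), Pow(L, -1))) = Mul(256, Pow(L, -1)))
o = -108381 (o = Add(Add(-149, Mul(2, Pow(183, 2))), -175210) = Add(Add(-149, Mul(2, 33489)), -175210) = Add(Add(-149, 66978), -175210) = Add(66829, -175210) = -108381)
Pow(Add(o, Function('x')(-78, z)), Rational(1, 2)) = Pow(Add(-108381, Mul(256, Pow(-570, -1))), Rational(1, 2)) = Pow(Add(-108381, Mul(256, Rational(-1, 570))), Rational(1, 2)) = Pow(Add(-108381, Rational(-128, 285)), Rational(1, 2)) = Pow(Rational(-30888713, 285), Rational(1, 2)) = Mul(Rational(1, 285), I, Pow(8803283205, Rational(1, 2)))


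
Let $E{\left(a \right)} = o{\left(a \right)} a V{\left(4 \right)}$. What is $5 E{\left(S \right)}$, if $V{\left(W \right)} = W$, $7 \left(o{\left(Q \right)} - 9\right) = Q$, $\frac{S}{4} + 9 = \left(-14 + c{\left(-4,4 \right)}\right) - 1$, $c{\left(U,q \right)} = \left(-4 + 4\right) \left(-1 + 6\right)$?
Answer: $\frac{63360}{7} \approx 9051.4$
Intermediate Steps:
$c{\left(U,q \right)} = 0$ ($c{\left(U,q \right)} = 0 \cdot 5 = 0$)
$S = -96$ ($S = -36 + 4 \left(\left(-14 + 0\right) - 1\right) = -36 + 4 \left(-14 - 1\right) = -36 + 4 \left(-15\right) = -36 - 60 = -96$)
$o{\left(Q \right)} = 9 + \frac{Q}{7}$
$E{\left(a \right)} = 4 a \left(9 + \frac{a}{7}\right)$ ($E{\left(a \right)} = \left(9 + \frac{a}{7}\right) a 4 = a \left(9 + \frac{a}{7}\right) 4 = 4 a \left(9 + \frac{a}{7}\right)$)
$5 E{\left(S \right)} = 5 \cdot \frac{4}{7} \left(-96\right) \left(63 - 96\right) = 5 \cdot \frac{4}{7} \left(-96\right) \left(-33\right) = 5 \cdot \frac{12672}{7} = \frac{63360}{7}$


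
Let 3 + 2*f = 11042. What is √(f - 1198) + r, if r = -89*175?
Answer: -15575 + √17286/2 ≈ -15509.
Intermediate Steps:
f = 11039/2 (f = -3/2 + (½)*11042 = -3/2 + 5521 = 11039/2 ≈ 5519.5)
r = -15575
√(f - 1198) + r = √(11039/2 - 1198) - 15575 = √(8643/2) - 15575 = √17286/2 - 15575 = -15575 + √17286/2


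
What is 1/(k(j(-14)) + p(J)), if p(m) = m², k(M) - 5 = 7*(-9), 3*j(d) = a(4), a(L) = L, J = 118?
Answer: 1/13866 ≈ 7.2119e-5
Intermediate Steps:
j(d) = 4/3 (j(d) = (⅓)*4 = 4/3)
k(M) = -58 (k(M) = 5 + 7*(-9) = 5 - 63 = -58)
1/(k(j(-14)) + p(J)) = 1/(-58 + 118²) = 1/(-58 + 13924) = 1/13866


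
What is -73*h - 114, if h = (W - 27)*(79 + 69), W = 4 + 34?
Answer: -118958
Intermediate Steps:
W = 38
h = 1628 (h = (38 - 27)*(79 + 69) = 11*148 = 1628)
-73*h - 114 = -73*1628 - 114 = -118844 - 114 = -118958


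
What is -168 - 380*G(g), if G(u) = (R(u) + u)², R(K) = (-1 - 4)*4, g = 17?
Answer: -3588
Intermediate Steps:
R(K) = -20 (R(K) = -5*4 = -20)
G(u) = (-20 + u)²
-168 - 380*G(g) = -168 - 380*(-20 + 17)² = -168 - 380*(-3)² = -168 - 380*9 = -168 - 3420 = -3588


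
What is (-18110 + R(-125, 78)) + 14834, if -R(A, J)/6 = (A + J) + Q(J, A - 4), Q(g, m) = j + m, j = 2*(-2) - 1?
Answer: -2190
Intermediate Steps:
j = -5 (j = -4 - 1 = -5)
Q(g, m) = -5 + m
R(A, J) = 54 - 12*A - 6*J (R(A, J) = -6*((A + J) + (-5 + (A - 4))) = -6*((A + J) + (-5 + (-4 + A))) = -6*((A + J) + (-9 + A)) = -6*(-9 + J + 2*A) = 54 - 12*A - 6*J)
(-18110 + R(-125, 78)) + 14834 = (-18110 + (54 - 12*(-125) - 6*78)) + 14834 = (-18110 + (54 + 1500 - 468)) + 14834 = (-18110 + 1086) + 14834 = -17024 + 14834 = -2190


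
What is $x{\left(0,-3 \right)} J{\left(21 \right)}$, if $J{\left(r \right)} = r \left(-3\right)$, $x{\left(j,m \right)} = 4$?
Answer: $-252$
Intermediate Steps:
$J{\left(r \right)} = - 3 r$
$x{\left(0,-3 \right)} J{\left(21 \right)} = 4 \left(\left(-3\right) 21\right) = 4 \left(-63\right) = -252$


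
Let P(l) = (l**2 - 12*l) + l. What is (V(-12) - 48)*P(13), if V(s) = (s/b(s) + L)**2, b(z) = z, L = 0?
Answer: -1222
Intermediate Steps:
V(s) = 1 (V(s) = (s/s + 0)**2 = (1 + 0)**2 = 1**2 = 1)
P(l) = l**2 - 11*l
(V(-12) - 48)*P(13) = (1 - 48)*(13*(-11 + 13)) = -611*2 = -47*26 = -1222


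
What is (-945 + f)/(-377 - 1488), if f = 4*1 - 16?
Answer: 957/1865 ≈ 0.51314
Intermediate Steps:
f = -12 (f = 4 - 16 = -12)
(-945 + f)/(-377 - 1488) = (-945 - 12)/(-377 - 1488) = -957/(-1865) = -957*(-1/1865) = 957/1865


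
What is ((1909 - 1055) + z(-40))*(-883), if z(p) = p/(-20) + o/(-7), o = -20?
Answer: -5308596/7 ≈ -7.5837e+5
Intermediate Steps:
z(p) = 20/7 - p/20 (z(p) = p/(-20) - 20/(-7) = p*(-1/20) - 20*(-1/7) = -p/20 + 20/7 = 20/7 - p/20)
((1909 - 1055) + z(-40))*(-883) = ((1909 - 1055) + (20/7 - 1/20*(-40)))*(-883) = (854 + (20/7 + 2))*(-883) = (854 + 34/7)*(-883) = (6012/7)*(-883) = -5308596/7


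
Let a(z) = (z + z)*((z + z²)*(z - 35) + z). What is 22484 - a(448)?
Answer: -74436274220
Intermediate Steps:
a(z) = 2*z*(z + (-35 + z)*(z + z²)) (a(z) = (2*z)*((z + z²)*(-35 + z) + z) = (2*z)*((-35 + z)*(z + z²) + z) = (2*z)*(z + (-35 + z)*(z + z²)) = 2*z*(z + (-35 + z)*(z + z²)))
22484 - a(448) = 22484 - 2*448²*(-34 + 448² - 34*448) = 22484 - 2*200704*(-34 + 200704 - 15232) = 22484 - 2*200704*185438 = 22484 - 1*74436296704 = 22484 - 74436296704 = -74436274220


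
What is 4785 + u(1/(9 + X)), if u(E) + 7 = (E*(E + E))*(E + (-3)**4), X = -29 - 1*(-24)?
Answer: 153221/32 ≈ 4788.2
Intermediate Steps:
X = -5 (X = -29 + 24 = -5)
u(E) = -7 + 2*E**2*(81 + E) (u(E) = -7 + (E*(E + E))*(E + (-3)**4) = -7 + (E*(2*E))*(E + 81) = -7 + (2*E**2)*(81 + E) = -7 + 2*E**2*(81 + E))
4785 + u(1/(9 + X)) = 4785 + (-7 + 2*(1/(9 - 5))**3 + 162*(1/(9 - 5))**2) = 4785 + (-7 + 2*(1/4)**3 + 162*(1/4)**2) = 4785 + (-7 + 2*(1/64) + 162*(1/16)) = 4785 + (-7 + 1/32 + 81/8) = 4785 + 101/32 = 153221/32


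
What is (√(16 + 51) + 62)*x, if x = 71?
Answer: 4402 + 71*√67 ≈ 4983.2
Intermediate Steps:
(√(16 + 51) + 62)*x = (√(16 + 51) + 62)*71 = (√67 + 62)*71 = (62 + √67)*71 = 4402 + 71*√67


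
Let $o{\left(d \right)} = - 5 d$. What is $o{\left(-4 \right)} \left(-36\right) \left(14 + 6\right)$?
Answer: $-14400$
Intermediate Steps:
$o{\left(-4 \right)} \left(-36\right) \left(14 + 6\right) = \left(-5\right) \left(-4\right) \left(-36\right) \left(14 + 6\right) = 20 \left(-36\right) 20 = \left(-720\right) 20 = -14400$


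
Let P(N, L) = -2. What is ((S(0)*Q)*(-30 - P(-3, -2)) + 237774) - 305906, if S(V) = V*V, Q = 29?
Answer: -68132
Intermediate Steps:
S(V) = V²
((S(0)*Q)*(-30 - P(-3, -2)) + 237774) - 305906 = ((0²*29)*(-30 - 1*(-2)) + 237774) - 305906 = ((0*29)*(-30 + 2) + 237774) - 305906 = (0*(-28) + 237774) - 305906 = (0 + 237774) - 305906 = 237774 - 305906 = -68132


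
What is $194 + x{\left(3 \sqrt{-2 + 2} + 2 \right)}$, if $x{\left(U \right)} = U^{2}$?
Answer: $198$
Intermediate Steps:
$194 + x{\left(3 \sqrt{-2 + 2} + 2 \right)} = 194 + \left(3 \sqrt{-2 + 2} + 2\right)^{2} = 194 + \left(3 \sqrt{0} + 2\right)^{2} = 194 + \left(3 \cdot 0 + 2\right)^{2} = 194 + \left(0 + 2\right)^{2} = 194 + 2^{2} = 194 + 4 = 198$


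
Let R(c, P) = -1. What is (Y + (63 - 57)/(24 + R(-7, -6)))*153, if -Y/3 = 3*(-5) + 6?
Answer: 95931/23 ≈ 4170.9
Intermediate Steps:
Y = 27 (Y = -3*(3*(-5) + 6) = -3*(-15 + 6) = -3*(-9) = 27)
(Y + (63 - 57)/(24 + R(-7, -6)))*153 = (27 + (63 - 57)/(24 - 1))*153 = (27 + 6/23)*153 = (627/23)*153 = 95931/23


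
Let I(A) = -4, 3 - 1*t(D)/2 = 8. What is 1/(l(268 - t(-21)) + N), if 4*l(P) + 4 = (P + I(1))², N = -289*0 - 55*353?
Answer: -1/647 ≈ -0.0015456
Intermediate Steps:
t(D) = -10 (t(D) = 6 - 2*8 = 6 - 16 = -10)
N = -19415 (N = 0 - 19415 = -19415)
l(P) = -1 + (-4 + P)²/4 (l(P) = -1 + (P - 4)²/4 = -1 + (-4 + P)²/4)
1/(l(268 - t(-21)) + N) = 1/((-1 + (-4 + (268 - 1*(-10)))²/4) - 19415) = 1/((-1 + (-4 + (268 + 10))²/4) - 19415) = 1/((-1 + (-4 + 278)²/4) - 19415) = 1/((-1 + (¼)*274²) - 19415) = 1/((-1 + (¼)*75076) - 19415) = 1/((-1 + 18769) - 19415) = 1/(18768 - 19415) = 1/(-647) = -1/647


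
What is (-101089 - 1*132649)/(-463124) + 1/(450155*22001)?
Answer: 1157454232686257/2293357665212110 ≈ 0.50470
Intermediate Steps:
(-101089 - 1*132649)/(-463124) + 1/(450155*22001) = (-101089 - 132649)*(-1/463124) + (1/450155)*(1/22001) = -233738*(-1/463124) + 1/9903860155 = 116869/231562 + 1/9903860155 = 1157454232686257/2293357665212110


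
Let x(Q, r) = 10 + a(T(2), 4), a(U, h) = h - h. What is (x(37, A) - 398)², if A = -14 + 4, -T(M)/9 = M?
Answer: 150544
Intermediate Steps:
T(M) = -9*M
a(U, h) = 0
A = -10
x(Q, r) = 10 (x(Q, r) = 10 + 0 = 10)
(x(37, A) - 398)² = (10 - 398)² = (-388)² = 150544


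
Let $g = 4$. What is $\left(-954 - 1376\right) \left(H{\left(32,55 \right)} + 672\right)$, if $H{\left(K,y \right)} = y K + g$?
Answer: $-5675880$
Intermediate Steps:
$H{\left(K,y \right)} = 4 + K y$ ($H{\left(K,y \right)} = y K + 4 = K y + 4 = 4 + K y$)
$\left(-954 - 1376\right) \left(H{\left(32,55 \right)} + 672\right) = \left(-954 - 1376\right) \left(\left(4 + 32 \cdot 55\right) + 672\right) = - 2330 \left(\left(4 + 1760\right) + 672\right) = - 2330 \left(1764 + 672\right) = \left(-2330\right) 2436 = -5675880$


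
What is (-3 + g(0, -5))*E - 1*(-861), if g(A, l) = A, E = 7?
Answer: 840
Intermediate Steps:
(-3 + g(0, -5))*E - 1*(-861) = (-3 + 0)*7 - 1*(-861) = -3*7 + 861 = -21 + 861 = 840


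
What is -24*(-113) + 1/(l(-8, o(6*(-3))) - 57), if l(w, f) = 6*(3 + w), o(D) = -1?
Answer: 235943/87 ≈ 2712.0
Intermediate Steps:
l(w, f) = 18 + 6*w
-24*(-113) + 1/(l(-8, o(6*(-3))) - 57) = -24*(-113) + 1/((18 + 6*(-8)) - 57) = 2712 + 1/((18 - 48) - 57) = 2712 + 1/(-30 - 57) = 2712 + 1/(-87) = 2712 - 1/87 = 235943/87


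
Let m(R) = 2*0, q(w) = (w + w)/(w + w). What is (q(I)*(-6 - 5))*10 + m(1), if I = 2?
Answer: -110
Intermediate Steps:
q(w) = 1 (q(w) = (2*w)/((2*w)) = (2*w)*(1/(2*w)) = 1)
m(R) = 0
(q(I)*(-6 - 5))*10 + m(1) = (1*(-6 - 5))*10 + 0 = (1*(-11))*10 + 0 = -11*10 + 0 = -110 + 0 = -110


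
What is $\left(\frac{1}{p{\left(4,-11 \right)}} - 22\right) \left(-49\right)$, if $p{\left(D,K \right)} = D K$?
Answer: $\frac{47481}{44} \approx 1079.1$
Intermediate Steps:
$\left(\frac{1}{p{\left(4,-11 \right)}} - 22\right) \left(-49\right) = \left(\frac{1}{4 \left(-11\right)} - 22\right) \left(-49\right) = \left(\frac{1}{-44} - 22\right) \left(-49\right) = \left(- \frac{1}{44} - 22\right) \left(-49\right) = \left(- \frac{969}{44}\right) \left(-49\right) = \frac{47481}{44}$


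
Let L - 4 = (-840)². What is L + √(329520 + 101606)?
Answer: 705604 + √431126 ≈ 7.0626e+5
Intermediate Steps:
L = 705604 (L = 4 + (-840)² = 4 + 705600 = 705604)
L + √(329520 + 101606) = 705604 + √(329520 + 101606) = 705604 + √431126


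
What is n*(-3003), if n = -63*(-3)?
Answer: -567567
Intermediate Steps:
n = 189
n*(-3003) = 189*(-3003) = -567567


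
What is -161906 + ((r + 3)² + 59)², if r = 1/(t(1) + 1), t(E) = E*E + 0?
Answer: -2509271/16 ≈ -1.5683e+5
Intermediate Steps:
t(E) = E² (t(E) = E² + 0 = E²)
r = ½ (r = 1/(1² + 1) = 1/(1 + 1) = 1/2 = ½ ≈ 0.50000)
-161906 + ((r + 3)² + 59)² = -161906 + ((½ + 3)² + 59)² = -161906 + ((7/2)² + 59)² = -161906 + (49/4 + 59)² = -161906 + (285/4)² = -161906 + 81225/16 = -2509271/16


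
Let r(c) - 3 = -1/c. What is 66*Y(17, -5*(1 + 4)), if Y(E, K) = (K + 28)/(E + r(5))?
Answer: 10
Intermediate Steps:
r(c) = 3 - 1/c
Y(E, K) = (28 + K)/(14/5 + E) (Y(E, K) = (K + 28)/(E + (3 - 1/5)) = (28 + K)/(E + (3 - 1*1/5)) = (28 + K)/(E + (3 - 1/5)) = (28 + K)/(E + 14/5) = (28 + K)/(14/5 + E))
66*Y(17, -5*(1 + 4)) = 66*(5*(28 - 5*(1 + 4))/(14 + 5*17)) = 66*(5*(28 - 5*5)/(14 + 85)) = 66*(5*(28 - 25)/99) = 66*(5*(1/99)*3) = 66*(5/33) = 10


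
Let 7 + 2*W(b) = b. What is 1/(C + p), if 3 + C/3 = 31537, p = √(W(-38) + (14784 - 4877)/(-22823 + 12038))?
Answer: 2040565140/193041543879419 - I*√10895848230/193041543879419 ≈ 1.0571e-5 - 5.4073e-10*I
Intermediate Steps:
W(b) = -7/2 + b/2
p = I*√10895848230/21570 (p = √((-7/2 + (½)*(-38)) + (14784 - 4877)/(-22823 + 12038)) = √((-7/2 - 19) + 9907/(-10785)) = √(-45/2 + 9907*(-1/10785)) = √(-45/2 - 9907/10785) = √(-505139/21570) = I*√10895848230/21570 ≈ 4.8393*I)
C = 94602 (C = -9 + 3*31537 = -9 + 94611 = 94602)
1/(C + p) = 1/(94602 + I*√10895848230/21570)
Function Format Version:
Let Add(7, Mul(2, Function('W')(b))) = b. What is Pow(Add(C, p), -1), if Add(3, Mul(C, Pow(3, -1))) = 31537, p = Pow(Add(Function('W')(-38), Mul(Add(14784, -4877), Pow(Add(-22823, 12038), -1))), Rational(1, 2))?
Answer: Add(Rational(2040565140, 193041543879419), Mul(Rational(-1, 193041543879419), I, Pow(10895848230, Rational(1, 2)))) ≈ Add(1.0571e-5, Mul(-5.4073e-10, I))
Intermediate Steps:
Function('W')(b) = Add(Rational(-7, 2), Mul(Rational(1, 2), b))
p = Mul(Rational(1, 21570), I, Pow(10895848230, Rational(1, 2))) (p = Pow(Add(Add(Rational(-7, 2), Mul(Rational(1, 2), -38)), Mul(Add(14784, -4877), Pow(Add(-22823, 12038), -1))), Rational(1, 2)) = Pow(Add(Add(Rational(-7, 2), -19), Mul(9907, Pow(-10785, -1))), Rational(1, 2)) = Pow(Add(Rational(-45, 2), Mul(9907, Rational(-1, 10785))), Rational(1, 2)) = Pow(Add(Rational(-45, 2), Rational(-9907, 10785)), Rational(1, 2)) = Pow(Rational(-505139, 21570), Rational(1, 2)) = Mul(Rational(1, 21570), I, Pow(10895848230, Rational(1, 2))) ≈ Mul(4.8393, I))
C = 94602 (C = Add(-9, Mul(3, 31537)) = Add(-9, 94611) = 94602)
Pow(Add(C, p), -1) = Pow(Add(94602, Mul(Rational(1, 21570), I, Pow(10895848230, Rational(1, 2)))), -1)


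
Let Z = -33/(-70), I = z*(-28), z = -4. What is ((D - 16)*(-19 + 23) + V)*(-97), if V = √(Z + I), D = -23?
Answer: 15132 - 97*√551110/70 ≈ 14103.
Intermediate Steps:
I = 112 (I = -4*(-28) = 112)
Z = 33/70 (Z = -33*(-1/70) = 33/70 ≈ 0.47143)
V = √551110/70 (V = √(33/70 + 112) = √(7873/70) = √551110/70 ≈ 10.605)
((D - 16)*(-19 + 23) + V)*(-97) = ((-23 - 16)*(-19 + 23) + √551110/70)*(-97) = (-39*4 + √551110/70)*(-97) = (-156 + √551110/70)*(-97) = 15132 - 97*√551110/70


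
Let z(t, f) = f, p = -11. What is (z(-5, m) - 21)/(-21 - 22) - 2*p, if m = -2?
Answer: 969/43 ≈ 22.535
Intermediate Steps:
(z(-5, m) - 21)/(-21 - 22) - 2*p = (-2 - 21)/(-21 - 22) - 2*(-11) = -23/(-43) + 22 = -23*(-1/43) + 22 = 23/43 + 22 = 969/43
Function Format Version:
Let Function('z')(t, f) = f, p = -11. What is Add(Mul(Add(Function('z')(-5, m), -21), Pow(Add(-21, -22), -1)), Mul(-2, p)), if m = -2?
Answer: Rational(969, 43) ≈ 22.535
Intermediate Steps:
Add(Mul(Add(Function('z')(-5, m), -21), Pow(Add(-21, -22), -1)), Mul(-2, p)) = Add(Mul(Add(-2, -21), Pow(Add(-21, -22), -1)), Mul(-2, -11)) = Add(Mul(-23, Pow(-43, -1)), 22) = Add(Mul(-23, Rational(-1, 43)), 22) = Add(Rational(23, 43), 22) = Rational(969, 43)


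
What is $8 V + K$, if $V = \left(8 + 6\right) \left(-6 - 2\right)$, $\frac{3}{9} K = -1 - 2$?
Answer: $-905$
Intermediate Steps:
$K = -9$ ($K = 3 \left(-1 - 2\right) = 3 \left(-3\right) = -9$)
$V = -112$ ($V = 14 \left(-6 - 2\right) = 14 \left(-8\right) = -112$)
$8 V + K = 8 \left(-112\right) - 9 = -896 - 9 = -905$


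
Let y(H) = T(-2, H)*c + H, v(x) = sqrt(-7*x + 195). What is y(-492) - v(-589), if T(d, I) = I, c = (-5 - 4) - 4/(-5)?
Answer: 17712/5 - sqrt(4318) ≈ 3476.7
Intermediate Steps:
c = -41/5 (c = -9 - 4*(-1/5) = -9 + 4/5 = -41/5 ≈ -8.2000)
v(x) = sqrt(195 - 7*x)
y(H) = -36*H/5 (y(H) = H*(-41/5) + H = -41*H/5 + H = -36*H/5)
y(-492) - v(-589) = -36/5*(-492) - sqrt(195 - 7*(-589)) = 17712/5 - sqrt(195 + 4123) = 17712/5 - sqrt(4318)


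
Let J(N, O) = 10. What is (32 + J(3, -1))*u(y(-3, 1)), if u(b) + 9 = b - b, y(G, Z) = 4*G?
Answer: -378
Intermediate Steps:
u(b) = -9 (u(b) = -9 + (b - b) = -9 + 0 = -9)
(32 + J(3, -1))*u(y(-3, 1)) = (32 + 10)*(-9) = 42*(-9) = -378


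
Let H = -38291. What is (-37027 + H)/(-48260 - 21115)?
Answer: 25106/23125 ≈ 1.0857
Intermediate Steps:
(-37027 + H)/(-48260 - 21115) = (-37027 - 38291)/(-48260 - 21115) = -75318/(-69375) = -75318*(-1/69375) = 25106/23125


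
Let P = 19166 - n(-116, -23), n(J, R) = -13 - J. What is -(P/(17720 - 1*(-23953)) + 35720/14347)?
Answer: -1762056421/597882531 ≈ -2.9472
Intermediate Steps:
P = 19063 (P = 19166 - (-13 - 1*(-116)) = 19166 - (-13 + 116) = 19166 - 1*103 = 19166 - 103 = 19063)
-(P/(17720 - 1*(-23953)) + 35720/14347) = -(19063/(17720 - 1*(-23953)) + 35720/14347) = -(19063/(17720 + 23953) + 35720*(1/14347)) = -(19063/41673 + 35720/14347) = -1*1762056421/597882531 = -1762056421/597882531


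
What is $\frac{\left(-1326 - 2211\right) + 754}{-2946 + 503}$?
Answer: $\frac{2783}{2443} \approx 1.1392$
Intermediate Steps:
$\frac{\left(-1326 - 2211\right) + 754}{-2946 + 503} = \frac{\left(-1326 - 2211\right) + 754}{-2443} = \left(-3537 + 754\right) \left(- \frac{1}{2443}\right) = \left(-2783\right) \left(- \frac{1}{2443}\right) = \frac{2783}{2443}$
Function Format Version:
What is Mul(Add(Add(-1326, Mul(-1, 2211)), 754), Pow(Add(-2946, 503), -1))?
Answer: Rational(2783, 2443) ≈ 1.1392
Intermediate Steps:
Mul(Add(Add(-1326, Mul(-1, 2211)), 754), Pow(Add(-2946, 503), -1)) = Mul(Add(Add(-1326, -2211), 754), Pow(-2443, -1)) = Mul(Add(-3537, 754), Rational(-1, 2443)) = Mul(-2783, Rational(-1, 2443)) = Rational(2783, 2443)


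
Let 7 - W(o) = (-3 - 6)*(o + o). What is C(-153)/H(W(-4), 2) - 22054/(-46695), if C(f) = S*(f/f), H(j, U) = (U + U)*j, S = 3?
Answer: 1118791/2428140 ≈ 0.46076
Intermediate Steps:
W(o) = 7 + 18*o (W(o) = 7 - (-3 - 6)*(o + o) = 7 - (-9)*2*o = 7 - (-18)*o = 7 + 18*o)
H(j, U) = 2*U*j (H(j, U) = (2*U)*j = 2*U*j)
C(f) = 3 (C(f) = 3*(f/f) = 3*1 = 3)
C(-153)/H(W(-4), 2) - 22054/(-46695) = 3/((2*2*(7 + 18*(-4)))) - 22054/(-46695) = 3/((2*2*(7 - 72))) - 22054*(-1/46695) = 3/((2*2*(-65))) + 22054/46695 = 3/(-260) + 22054/46695 = 3*(-1/260) + 22054/46695 = -3/260 + 22054/46695 = 1118791/2428140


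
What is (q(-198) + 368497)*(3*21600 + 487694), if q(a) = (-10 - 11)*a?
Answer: 205889651570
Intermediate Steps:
q(a) = -21*a
(q(-198) + 368497)*(3*21600 + 487694) = (-21*(-198) + 368497)*(3*21600 + 487694) = (4158 + 368497)*(64800 + 487694) = 372655*552494 = 205889651570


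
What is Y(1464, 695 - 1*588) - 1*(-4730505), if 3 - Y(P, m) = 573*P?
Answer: 3891636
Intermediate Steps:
Y(P, m) = 3 - 573*P
Y(1464, 695 - 1*588) - 1*(-4730505) = (3 - 573*1464) - 1*(-4730505) = (3 - 838872) + 4730505 = -838869 + 4730505 = 3891636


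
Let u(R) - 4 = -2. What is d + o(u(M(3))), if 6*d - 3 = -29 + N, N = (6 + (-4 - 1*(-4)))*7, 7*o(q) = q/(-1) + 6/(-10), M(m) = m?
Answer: 241/105 ≈ 2.2952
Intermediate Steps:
u(R) = 2 (u(R) = 4 - 2 = 2)
o(q) = -3/35 - q/7 (o(q) = (q/(-1) + 6/(-10))/7 = (q*(-1) + 6*(-⅒))/7 = (-q - ⅗)/7 = (-⅗ - q)/7 = -3/35 - q/7)
N = 42 (N = (6 + (-4 + 4))*7 = (6 + 0)*7 = 6*7 = 42)
d = 8/3 (d = ½ + (-29 + 42)/6 = ½ + (⅙)*13 = ½ + 13/6 = 8/3 ≈ 2.6667)
d + o(u(M(3))) = 8/3 + (-3/35 - ⅐*2) = 8/3 + (-3/35 - 2/7) = 8/3 - 13/35 = 241/105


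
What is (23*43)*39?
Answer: 38571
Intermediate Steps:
(23*43)*39 = 989*39 = 38571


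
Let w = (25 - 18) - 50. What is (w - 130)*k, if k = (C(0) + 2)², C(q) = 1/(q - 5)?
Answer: -14013/25 ≈ -560.52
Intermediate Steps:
C(q) = 1/(-5 + q)
w = -43 (w = 7 - 50 = -43)
k = 81/25 (k = (1/(-5 + 0) + 2)² = (1/(-5) + 2)² = (-⅕ + 2)² = (9/5)² = 81/25 ≈ 3.2400)
(w - 130)*k = (-43 - 130)*(81/25) = -173*81/25 = -14013/25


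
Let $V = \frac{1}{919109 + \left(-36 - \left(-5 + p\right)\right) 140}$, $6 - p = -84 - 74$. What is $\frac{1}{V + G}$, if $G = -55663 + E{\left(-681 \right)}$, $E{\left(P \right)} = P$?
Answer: $- \frac{891809}{50248086295} \approx -1.7748 \cdot 10^{-5}$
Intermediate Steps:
$p = 164$ ($p = 6 - \left(-84 - 74\right) = 6 - -158 = 6 + 158 = 164$)
$G = -56344$ ($G = -55663 - 681 = -56344$)
$V = \frac{1}{891809}$ ($V = \frac{1}{919109 + \left(-36 + \left(5 - 164\right)\right) 140} = \frac{1}{919109 + \left(-36 - 159\right) 140} = \frac{1}{919109 - 27300} = \frac{1}{891809} \approx 1.1213 \cdot 10^{-6}$)
$\frac{1}{V + G} = \frac{1}{\frac{1}{891809} - 56344} = \frac{1}{- \frac{50248086295}{891809}} = - \frac{891809}{50248086295}$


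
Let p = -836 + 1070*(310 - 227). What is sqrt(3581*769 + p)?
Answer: sqrt(2841763) ≈ 1685.8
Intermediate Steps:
p = 87974 (p = -836 + 1070*83 = -836 + 88810 = 87974)
sqrt(3581*769 + p) = sqrt(3581*769 + 87974) = sqrt(2753789 + 87974) = sqrt(2841763)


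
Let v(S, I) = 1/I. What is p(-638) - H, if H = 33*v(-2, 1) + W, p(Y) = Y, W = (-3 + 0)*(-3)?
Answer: -680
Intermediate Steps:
W = 9 (W = -3*(-3) = 9)
H = 42 (H = 33/1 + 9 = 33*1 + 9 = 33 + 9 = 42)
p(-638) - H = -638 - 1*42 = -638 - 42 = -680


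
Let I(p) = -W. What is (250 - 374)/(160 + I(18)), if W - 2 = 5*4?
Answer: -62/69 ≈ -0.89855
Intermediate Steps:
W = 22 (W = 2 + 5*4 = 2 + 20 = 22)
I(p) = -22 (I(p) = -1*22 = -22)
(250 - 374)/(160 + I(18)) = (250 - 374)/(160 - 22) = -124/138 = -124*1/138 = -62/69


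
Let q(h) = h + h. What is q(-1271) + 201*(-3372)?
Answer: -680314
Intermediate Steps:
q(h) = 2*h
q(-1271) + 201*(-3372) = 2*(-1271) + 201*(-3372) = -2542 - 677772 = -680314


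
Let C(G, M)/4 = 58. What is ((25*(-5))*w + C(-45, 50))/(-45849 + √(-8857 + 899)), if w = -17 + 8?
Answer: -62217093/2102138759 - 1357*I*√7958/2102138759 ≈ -0.029597 - 5.7586e-5*I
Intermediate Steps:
C(G, M) = 232 (C(G, M) = 4*58 = 232)
w = -9
((25*(-5))*w + C(-45, 50))/(-45849 + √(-8857 + 899)) = ((25*(-5))*(-9) + 232)/(-45849 + √(-8857 + 899)) = (-125*(-9) + 232)/(-45849 + √(-7958)) = (1125 + 232)/(-45849 + I*√7958) = 1357/(-45849 + I*√7958)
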